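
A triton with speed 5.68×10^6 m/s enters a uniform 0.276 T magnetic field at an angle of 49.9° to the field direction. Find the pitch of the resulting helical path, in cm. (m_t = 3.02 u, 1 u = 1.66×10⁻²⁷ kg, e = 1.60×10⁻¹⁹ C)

The velocity component along B is v∥ = v cos49.9° = 3.66×10^6 m/s.
The cyclotron period T = 2πm/(qB) = 7.13×10^-7 s is set by m, q, B alone.
Pitch = v∥·T = (3.66×10^6)(7.13×10^-7) = 2.61 m.

pitch ≈ 261 cm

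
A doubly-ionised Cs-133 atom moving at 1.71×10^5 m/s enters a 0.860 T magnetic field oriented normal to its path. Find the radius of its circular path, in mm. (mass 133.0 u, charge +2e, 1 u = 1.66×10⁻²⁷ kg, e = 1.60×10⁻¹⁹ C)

The magnetic force provides the centripetal force: qvB = mv²/r, so r = mv/(qB).
r = (2.21×10^-25 kg)(1.71×10^5 m/s) / [(2×1.60×10^-19 C)(0.860 T)] = 0.137 m.

r ≈ 137 mm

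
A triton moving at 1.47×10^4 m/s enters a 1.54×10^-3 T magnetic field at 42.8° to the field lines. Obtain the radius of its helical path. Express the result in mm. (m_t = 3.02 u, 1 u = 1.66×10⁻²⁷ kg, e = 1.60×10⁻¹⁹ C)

Only the perpendicular component v⊥ = v sin42.8° = 9990 m/s is bent by the field.
r = m v⊥ /(qB) = (5.01×10^-27)(9990) / [(1×1.60×10^-19)(1.54×10^-3)] = 0.203 m.

r ≈ 203 mm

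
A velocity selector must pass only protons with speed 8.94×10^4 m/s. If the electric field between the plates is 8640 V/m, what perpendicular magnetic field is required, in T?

qE = qvB ⇒ B = E/v = (8640) / (8.94×10^4) = 0.0966 T.

B ≈ 0.0966 T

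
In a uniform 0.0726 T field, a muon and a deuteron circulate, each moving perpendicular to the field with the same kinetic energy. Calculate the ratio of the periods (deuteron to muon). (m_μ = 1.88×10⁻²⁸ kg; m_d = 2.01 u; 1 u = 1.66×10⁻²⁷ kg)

ratio ≈ 17.7

T = 2πm/(qB) is independent of speed, so T₂/T₁ = (m₂/q₂)/(m₁/q₁).
T_{deuteron}/T_{muon} = (3.34×10^-27/1e) / (1.88×10^-28/1e) = 17.7.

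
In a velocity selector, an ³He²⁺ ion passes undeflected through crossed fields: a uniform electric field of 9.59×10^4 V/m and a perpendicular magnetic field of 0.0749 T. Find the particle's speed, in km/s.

v ≈ 1280 km/s

For zero net force, qE = qvB, so v = E/B.
v = (9.59×10^4) / (0.0749) = 1.28×10^6 m/s.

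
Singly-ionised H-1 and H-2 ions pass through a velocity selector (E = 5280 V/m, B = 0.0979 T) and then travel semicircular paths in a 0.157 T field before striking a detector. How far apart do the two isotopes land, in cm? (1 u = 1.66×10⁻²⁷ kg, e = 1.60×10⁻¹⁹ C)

Both emerge at v = E/B₁ = 5.39×10^4 m/s.
r = mv/(qB₂), so r₁ = 3.56×10^-3 m and r₂ = 7.13×10^-3 m, giving Δr = 3.56×10^-3 m.
After a semicircle each ion lands a diameter 2r from the entry slit, so the separation is 2Δr = 7.13×10^-3 m.

Δd ≈ 0.713 cm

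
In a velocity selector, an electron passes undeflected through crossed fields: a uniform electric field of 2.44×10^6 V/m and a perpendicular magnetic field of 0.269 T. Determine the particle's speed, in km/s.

For zero net force, qE = qvB, so v = E/B.
v = (2.44×10^6) / (0.269) = 9.07×10^6 m/s.

v ≈ 9070 km/s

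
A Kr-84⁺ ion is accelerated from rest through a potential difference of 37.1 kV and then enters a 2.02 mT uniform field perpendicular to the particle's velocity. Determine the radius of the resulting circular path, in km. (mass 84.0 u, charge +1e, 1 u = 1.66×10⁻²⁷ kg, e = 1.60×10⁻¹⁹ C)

r ≈ 0.126 km

The kinetic energy gained is K = qV = (1×1.60×10^-19)(3.71×10^4) = 5.94×10^-15 J.
v = √(2K/m) = 2.92×10^5 m/s.
r = mv/(qB) = (1.39×10^-25)(2.92×10^5) / [(1×1.60×10^-19)(2.02×10^-3)] = 126 m.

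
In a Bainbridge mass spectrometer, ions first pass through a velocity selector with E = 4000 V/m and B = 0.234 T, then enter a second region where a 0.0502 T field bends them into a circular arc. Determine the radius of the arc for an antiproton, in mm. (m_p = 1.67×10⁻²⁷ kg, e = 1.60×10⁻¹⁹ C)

r ≈ 3.55 mm

The selector passes v = E/B = 4000/0.234 = 1.71×10^4 m/s.
In the deflection region, r = mv/(qB₂) = (1.67×10^-27)(1.71×10^4) / [(1×1.60×10^-19)(0.0502)] = 3.55×10^-3 m.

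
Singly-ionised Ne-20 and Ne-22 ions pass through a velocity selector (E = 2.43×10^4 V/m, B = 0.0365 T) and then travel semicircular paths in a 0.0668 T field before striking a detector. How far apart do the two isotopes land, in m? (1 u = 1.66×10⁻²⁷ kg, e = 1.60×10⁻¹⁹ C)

Δd ≈ 0.414 m

Both emerge at v = E/B₁ = 6.66×10^5 m/s.
r = mv/(qB₂), so r₁ = 2.068 m and r₂ = 2.275 m, giving Δr = 0.207 m.
After a semicircle each ion lands a diameter 2r from the entry slit, so the separation is 2Δr = 0.414 m.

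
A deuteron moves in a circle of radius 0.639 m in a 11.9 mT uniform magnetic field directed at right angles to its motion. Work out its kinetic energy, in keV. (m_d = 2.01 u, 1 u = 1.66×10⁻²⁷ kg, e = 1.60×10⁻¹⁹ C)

K ≈ 1.39 keV

v = qBr/m = (1×1.60×10^-19)(0.0119)(0.639) / (3.34×10^-27) = 3.65×10^5 m/s.
K = ½mv² = 0.5·(3.34×10^-27)·(3.65×10^5)² = 2.22×10^-16 J = 1.39 keV.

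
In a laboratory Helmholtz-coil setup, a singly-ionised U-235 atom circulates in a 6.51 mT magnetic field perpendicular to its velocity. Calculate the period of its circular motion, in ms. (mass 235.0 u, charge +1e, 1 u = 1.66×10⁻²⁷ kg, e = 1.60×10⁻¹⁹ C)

The cyclotron period is independent of speed: T = 2πm/(qB).
T = 2π(3.90×10^-25) / [(1×1.60×10^-19)(6.51×10^-3)] = 2.35×10^-3 s.

T ≈ 2.35 ms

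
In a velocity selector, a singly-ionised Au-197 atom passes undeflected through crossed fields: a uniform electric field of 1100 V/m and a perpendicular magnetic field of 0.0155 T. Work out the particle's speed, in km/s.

v ≈ 71.0 km/s

For zero net force, qE = qvB, so v = E/B.
v = (1100) / (0.0155) = 7.10×10^4 m/s.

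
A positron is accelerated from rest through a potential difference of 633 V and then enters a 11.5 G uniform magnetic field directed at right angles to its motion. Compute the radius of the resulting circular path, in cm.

r ≈ 7.38 cm

The kinetic energy gained is K = qV = (1×1.60×10^-19)(633) = 1.01×10^-16 J.
v = √(2K/m) = 1.49×10^7 m/s.
r = mv/(qB) = (9.11×10^-31)(1.49×10^7) / [(1×1.60×10^-19)(1.15×10^-3)] = 0.0738 m.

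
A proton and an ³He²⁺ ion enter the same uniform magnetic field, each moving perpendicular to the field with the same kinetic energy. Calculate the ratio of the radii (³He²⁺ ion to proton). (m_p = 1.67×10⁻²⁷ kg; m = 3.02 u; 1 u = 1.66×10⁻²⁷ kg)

r = √(2mK)/(qB) ⇒ at equal K, r ∝ √m/q.
r_{³He²⁺ ion}/r_{proton} = 0.866.

ratio ≈ 0.866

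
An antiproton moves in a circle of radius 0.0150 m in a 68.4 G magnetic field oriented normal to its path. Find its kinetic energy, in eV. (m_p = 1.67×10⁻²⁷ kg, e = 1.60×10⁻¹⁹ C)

v = qBr/m = (1×1.60×10^-19)(6.84×10^-3)(0.0150) / (1.67×10^-27) = 9830 m/s.
K = ½mv² = 0.5·(1.67×10^-27)·(9830)² = 8.07×10^-20 J = 0.504 eV.

K ≈ 0.504 eV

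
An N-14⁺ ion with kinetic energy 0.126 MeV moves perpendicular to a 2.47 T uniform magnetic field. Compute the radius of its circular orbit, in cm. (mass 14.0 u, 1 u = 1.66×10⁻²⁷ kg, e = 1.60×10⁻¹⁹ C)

Convert the energy: K = 0.126 MeV = 2.02×10^-14 J.
v = √(2K/m) = √(2·2.02×10^-14/2.32×10^-26) = 1.32×10^6 m/s.
r = mv/(qB) = (2.32×10^-26)(1.32×10^6) / [(1×1.60×10^-19)(2.47)] = 0.0775 m.

r ≈ 7.75 cm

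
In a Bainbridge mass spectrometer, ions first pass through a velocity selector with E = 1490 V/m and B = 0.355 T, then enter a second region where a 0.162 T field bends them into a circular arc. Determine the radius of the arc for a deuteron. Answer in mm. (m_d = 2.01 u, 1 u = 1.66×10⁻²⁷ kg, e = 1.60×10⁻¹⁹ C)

r ≈ 0.540 mm

The selector passes v = E/B = 1490/0.355 = 4200 m/s.
In the deflection region, r = mv/(qB₂) = (3.34×10^-27)(4200) / [(1×1.60×10^-19)(0.162)] = 5.40×10^-4 m.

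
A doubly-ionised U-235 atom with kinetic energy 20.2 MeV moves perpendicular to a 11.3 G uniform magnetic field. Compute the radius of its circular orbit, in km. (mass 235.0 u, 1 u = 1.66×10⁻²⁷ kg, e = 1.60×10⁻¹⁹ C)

Convert the energy: K = 20.2 MeV = 3.23×10^-12 J.
v = √(2K/m) = √(2·3.23×10^-12/3.90×10^-25) = 4.07×10^6 m/s.
r = mv/(qB) = (3.90×10^-25)(4.07×10^6) / [(2×1.60×10^-19)(1.13×10^-3)] = 4390 m.

r ≈ 4.39 km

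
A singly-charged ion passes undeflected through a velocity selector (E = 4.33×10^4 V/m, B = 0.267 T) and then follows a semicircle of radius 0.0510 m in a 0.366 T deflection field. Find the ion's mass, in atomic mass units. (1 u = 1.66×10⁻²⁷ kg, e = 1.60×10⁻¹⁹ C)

m ≈ 11.1 u

v = E/B₁ = 1.62×10^5 m/s.
From r = mv/(qB₂), m = qB₂r/v = (1×1.60×10^-19)(0.366)(0.0510) / (1.62×10^5) = 1.84×10^-26 kg.
In atomic mass units: m = 1.84×10^-26 / 1.66×10^-27 = 11.1 u.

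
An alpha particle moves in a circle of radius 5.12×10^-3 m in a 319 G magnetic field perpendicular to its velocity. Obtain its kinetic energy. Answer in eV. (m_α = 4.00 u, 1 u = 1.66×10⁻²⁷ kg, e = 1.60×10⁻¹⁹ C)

v = qBr/m = (2×1.60×10^-19)(0.0319)(5.12×10^-3) / (6.64×10^-27) = 7870 m/s.
K = ½mv² = 0.5·(6.64×10^-27)·(7870)² = 2.06×10^-19 J = 1.29 eV.

K ≈ 1.29 eV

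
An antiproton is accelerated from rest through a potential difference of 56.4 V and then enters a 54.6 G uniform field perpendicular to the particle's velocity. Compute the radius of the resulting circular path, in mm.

r ≈ 199 mm

The kinetic energy gained is K = qV = (1×1.60×10^-19)(56.4) = 9.02×10^-18 J.
v = √(2K/m) = 1.04×10^5 m/s.
r = mv/(qB) = (1.67×10^-27)(1.04×10^5) / [(1×1.60×10^-19)(5.46×10^-3)] = 0.199 m.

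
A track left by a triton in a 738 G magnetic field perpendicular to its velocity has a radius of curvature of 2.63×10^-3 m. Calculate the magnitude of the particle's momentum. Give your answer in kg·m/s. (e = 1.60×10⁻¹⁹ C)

Since qvB = mv²/r, the momentum p = mv = qBr.
p = (1×1.60×10^-19)(0.0738)(2.63×10^-3) = 3.11×10^-23 kg·m/s.

p ≈ 3.11×10^-23 kg·m/s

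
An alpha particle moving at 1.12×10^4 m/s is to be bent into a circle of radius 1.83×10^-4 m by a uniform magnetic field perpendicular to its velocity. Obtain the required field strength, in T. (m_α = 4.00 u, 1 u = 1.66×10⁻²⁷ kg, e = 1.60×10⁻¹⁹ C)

B ≈ 1.27 T

qvB = mv²/r gives B = mv/(qr).
B = (6.64×10^-27)(1.12×10^4) / [(2×1.60×10^-19)(1.83×10^-4)] = 1.27 T.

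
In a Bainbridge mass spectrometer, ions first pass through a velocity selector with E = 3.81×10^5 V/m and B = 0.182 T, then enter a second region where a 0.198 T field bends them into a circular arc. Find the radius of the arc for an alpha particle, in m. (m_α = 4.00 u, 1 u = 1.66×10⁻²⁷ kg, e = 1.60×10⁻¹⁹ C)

The selector passes v = E/B = 3.81×10^5/0.182 = 2.09×10^6 m/s.
In the deflection region, r = mv/(qB₂) = (6.64×10^-27)(2.09×10^6) / [(2×1.60×10^-19)(0.198)] = 0.219 m.

r ≈ 0.219 m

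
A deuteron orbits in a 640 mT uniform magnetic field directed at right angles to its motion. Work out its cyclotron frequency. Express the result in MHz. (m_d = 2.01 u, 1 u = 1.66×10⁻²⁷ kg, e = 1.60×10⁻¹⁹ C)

f = qB/(2πm) = (1×1.60×10^-19)(0.640) / [2π(3.34×10^-27)] = 4.88×10^6 Hz.

f ≈ 4.88 MHz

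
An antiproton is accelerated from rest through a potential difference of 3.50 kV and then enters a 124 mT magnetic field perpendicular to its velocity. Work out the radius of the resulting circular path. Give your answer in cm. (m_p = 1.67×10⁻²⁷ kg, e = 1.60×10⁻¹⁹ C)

The kinetic energy gained is K = qV = (1×1.60×10^-19)(3500) = 5.60×10^-16 J.
v = √(2K/m) = 8.19×10^5 m/s.
r = mv/(qB) = (1.67×10^-27)(8.19×10^5) / [(1×1.60×10^-19)(0.124)] = 0.0689 m.

r ≈ 6.89 cm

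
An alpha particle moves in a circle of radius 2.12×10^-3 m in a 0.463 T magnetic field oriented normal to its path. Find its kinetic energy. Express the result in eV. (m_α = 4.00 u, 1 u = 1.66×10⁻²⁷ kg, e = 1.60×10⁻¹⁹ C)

v = qBr/m = (2×1.60×10^-19)(0.463)(2.12×10^-3) / (6.64×10^-27) = 4.73×10^4 m/s.
K = ½mv² = 0.5·(6.64×10^-27)·(4.73×10^4)² = 7.43×10^-18 J = 46.4 eV.

K ≈ 46.4 eV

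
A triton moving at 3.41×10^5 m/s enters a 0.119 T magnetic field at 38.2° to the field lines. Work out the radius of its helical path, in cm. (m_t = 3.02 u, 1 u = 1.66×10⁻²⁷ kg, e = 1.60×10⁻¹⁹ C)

r ≈ 5.55 cm

Only the perpendicular component v⊥ = v sin38.2° = 2.11×10^5 m/s is bent by the field.
r = m v⊥ /(qB) = (5.01×10^-27)(2.11×10^5) / [(1×1.60×10^-19)(0.119)] = 0.0555 m.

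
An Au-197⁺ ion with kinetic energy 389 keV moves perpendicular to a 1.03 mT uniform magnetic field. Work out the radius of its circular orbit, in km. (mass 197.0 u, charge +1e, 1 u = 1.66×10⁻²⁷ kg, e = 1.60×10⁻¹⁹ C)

Convert the energy: K = 389 keV = 6.22×10^-14 J.
v = √(2K/m) = √(2·6.22×10^-14/3.27×10^-25) = 6.17×10^5 m/s.
r = mv/(qB) = (3.27×10^-25)(6.17×10^5) / [(1×1.60×10^-19)(1.03×10^-3)] = 1220 m.

r ≈ 1.22 km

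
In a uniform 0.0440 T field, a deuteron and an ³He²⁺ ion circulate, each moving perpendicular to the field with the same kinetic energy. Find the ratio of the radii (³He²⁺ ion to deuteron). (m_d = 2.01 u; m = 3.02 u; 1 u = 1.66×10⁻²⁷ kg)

r = √(2mK)/(qB) ⇒ at equal K, r ∝ √m/q.
r_{³He²⁺ ion}/r_{deuteron} = 0.613.

ratio ≈ 0.613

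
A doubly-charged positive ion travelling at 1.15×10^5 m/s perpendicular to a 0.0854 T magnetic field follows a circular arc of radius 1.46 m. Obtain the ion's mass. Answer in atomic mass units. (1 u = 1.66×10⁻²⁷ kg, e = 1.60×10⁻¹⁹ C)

m ≈ 209 u

qvB = mv²/r ⇒ m = qBr/v.
m = (2×1.60×10^-19)(0.0854)(1.46) / (1.15×10^5) = 3.47×10^-25 kg = 209 u.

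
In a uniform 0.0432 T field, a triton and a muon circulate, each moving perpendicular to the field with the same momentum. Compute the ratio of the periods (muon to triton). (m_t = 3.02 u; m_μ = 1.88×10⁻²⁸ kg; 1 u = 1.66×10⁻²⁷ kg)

T = 2πm/(qB) is independent of speed, so T₂/T₁ = (m₂/q₂)/(m₁/q₁).
T_{muon}/T_{triton} = (1.88×10^-28/1e) / (5.01×10^-27/1e) = 0.0375.

ratio ≈ 0.0375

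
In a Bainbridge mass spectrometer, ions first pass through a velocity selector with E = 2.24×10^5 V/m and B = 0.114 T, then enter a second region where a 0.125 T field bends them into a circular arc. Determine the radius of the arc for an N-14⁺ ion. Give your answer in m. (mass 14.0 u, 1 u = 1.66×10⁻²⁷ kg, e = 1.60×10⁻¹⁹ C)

r ≈ 2.28 m

The selector passes v = E/B = 2.24×10^5/0.114 = 1.96×10^6 m/s.
In the deflection region, r = mv/(qB₂) = (2.32×10^-26)(1.96×10^6) / [(1×1.60×10^-19)(0.125)] = 2.28 m.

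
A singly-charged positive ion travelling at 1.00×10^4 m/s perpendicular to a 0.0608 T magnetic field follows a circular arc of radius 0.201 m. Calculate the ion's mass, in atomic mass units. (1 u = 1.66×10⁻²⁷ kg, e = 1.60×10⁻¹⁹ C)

qvB = mv²/r ⇒ m = qBr/v.
m = (1×1.60×10^-19)(0.0608)(0.201) / (1.00×10^4) = 1.96×10^-25 kg = 118 u.

m ≈ 118 u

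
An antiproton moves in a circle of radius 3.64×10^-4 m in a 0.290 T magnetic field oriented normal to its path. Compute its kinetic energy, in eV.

K ≈ 0.534 eV

v = qBr/m = (1×1.60×10^-19)(0.290)(3.64×10^-4) / (1.67×10^-27) = 1.01×10^4 m/s.
K = ½mv² = 0.5·(1.67×10^-27)·(1.01×10^4)² = 8.54×10^-20 J = 0.534 eV.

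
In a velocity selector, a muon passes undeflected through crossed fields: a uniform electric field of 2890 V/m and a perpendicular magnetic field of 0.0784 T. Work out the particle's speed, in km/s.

v ≈ 36.9 km/s

For zero net force, qE = qvB, so v = E/B.
v = (2890) / (0.0784) = 3.69×10^4 m/s.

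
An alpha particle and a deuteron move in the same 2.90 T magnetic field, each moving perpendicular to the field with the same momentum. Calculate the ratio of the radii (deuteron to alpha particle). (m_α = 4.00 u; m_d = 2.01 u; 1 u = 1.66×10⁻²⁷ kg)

r = p/(qB) ⇒ at equal p, r ∝ 1/q.
r_{deuteron}/r_{alpha particle} = 2.00.

ratio ≈ 2.00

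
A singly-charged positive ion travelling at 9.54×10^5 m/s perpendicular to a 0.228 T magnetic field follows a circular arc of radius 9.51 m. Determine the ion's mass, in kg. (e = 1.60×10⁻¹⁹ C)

qvB = mv²/r ⇒ m = qBr/v.
m = (1×1.60×10^-19)(0.228)(9.51) / (9.54×10^5) = 3.64×10^-25 kg.

m ≈ 3.64×10^-25 kg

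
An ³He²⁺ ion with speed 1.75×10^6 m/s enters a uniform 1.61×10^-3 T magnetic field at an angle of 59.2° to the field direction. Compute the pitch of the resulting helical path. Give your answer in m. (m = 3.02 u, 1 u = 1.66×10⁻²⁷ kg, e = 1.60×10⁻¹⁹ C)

pitch ≈ 54.8 m

The velocity component along B is v∥ = v cos59.2° = 8.96×10^5 m/s.
The cyclotron period T = 2πm/(qB) = 6.11×10^-5 s is set by m, q, B alone.
Pitch = v∥·T = (8.96×10^5)(6.11×10^-5) = 54.8 m.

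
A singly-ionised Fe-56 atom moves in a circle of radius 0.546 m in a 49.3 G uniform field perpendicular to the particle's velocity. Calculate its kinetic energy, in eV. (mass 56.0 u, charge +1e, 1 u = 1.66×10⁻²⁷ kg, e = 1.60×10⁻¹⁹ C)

K ≈ 6.24 eV

v = qBr/m = (1×1.60×10^-19)(4.93×10^-3)(0.546) / (9.30×10^-26) = 4630 m/s.
K = ½mv² = 0.5·(9.30×10^-26)·(4630)² = 9.98×10^-19 J = 6.24 eV.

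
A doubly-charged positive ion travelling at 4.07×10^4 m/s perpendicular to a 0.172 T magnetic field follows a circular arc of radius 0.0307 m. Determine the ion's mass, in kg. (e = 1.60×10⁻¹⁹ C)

m ≈ 4.15×10^-26 kg

qvB = mv²/r ⇒ m = qBr/v.
m = (2×1.60×10^-19)(0.172)(0.0307) / (4.07×10^4) = 4.15×10^-26 kg.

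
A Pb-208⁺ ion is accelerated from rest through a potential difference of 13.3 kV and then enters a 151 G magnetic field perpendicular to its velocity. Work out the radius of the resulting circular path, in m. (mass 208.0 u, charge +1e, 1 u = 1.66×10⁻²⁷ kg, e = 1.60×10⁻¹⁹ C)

r ≈ 15.9 m

The kinetic energy gained is K = qV = (1×1.60×10^-19)(1.33×10^4) = 2.13×10^-15 J.
v = √(2K/m) = 1.11×10^5 m/s.
r = mv/(qB) = (3.45×10^-25)(1.11×10^5) / [(1×1.60×10^-19)(0.0151)] = 15.9 m.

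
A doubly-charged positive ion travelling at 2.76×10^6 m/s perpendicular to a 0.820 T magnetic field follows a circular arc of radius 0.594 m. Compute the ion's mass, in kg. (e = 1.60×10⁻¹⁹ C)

qvB = mv²/r ⇒ m = qBr/v.
m = (2×1.60×10^-19)(0.820)(0.594) / (2.76×10^6) = 5.65×10^-26 kg.

m ≈ 5.65×10^-26 kg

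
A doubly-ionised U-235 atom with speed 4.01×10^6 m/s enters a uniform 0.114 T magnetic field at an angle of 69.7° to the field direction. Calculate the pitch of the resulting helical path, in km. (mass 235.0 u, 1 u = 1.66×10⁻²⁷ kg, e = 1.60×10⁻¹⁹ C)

The velocity component along B is v∥ = v cos69.7° = 1.39×10^6 m/s.
The cyclotron period T = 2πm/(qB) = 6.72×10^-5 s is set by m, q, B alone.
Pitch = v∥·T = (1.39×10^6)(6.72×10^-5) = 93.5 m.

pitch ≈ 0.0935 km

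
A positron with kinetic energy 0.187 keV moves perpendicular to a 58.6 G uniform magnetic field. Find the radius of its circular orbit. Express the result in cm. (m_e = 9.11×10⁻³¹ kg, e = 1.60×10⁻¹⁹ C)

r ≈ 0.787 cm

Convert the energy: K = 0.187 keV = 2.99×10^-17 J.
v = √(2K/m) = √(2·2.99×10^-17/9.11×10^-31) = 8.10×10^6 m/s.
r = mv/(qB) = (9.11×10^-31)(8.10×10^6) / [(1×1.60×10^-19)(5.86×10^-3)] = 7.87×10^-3 m.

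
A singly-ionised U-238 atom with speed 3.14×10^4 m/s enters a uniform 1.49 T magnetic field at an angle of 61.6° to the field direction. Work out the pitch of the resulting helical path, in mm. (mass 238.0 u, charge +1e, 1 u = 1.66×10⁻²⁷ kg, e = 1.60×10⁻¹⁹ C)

The velocity component along B is v∥ = v cos61.6° = 1.49×10^4 m/s.
The cyclotron period T = 2πm/(qB) = 1.04×10^-5 s is set by m, q, B alone.
Pitch = v∥·T = (1.49×10^4)(1.04×10^-5) = 0.156 m.

pitch ≈ 156 mm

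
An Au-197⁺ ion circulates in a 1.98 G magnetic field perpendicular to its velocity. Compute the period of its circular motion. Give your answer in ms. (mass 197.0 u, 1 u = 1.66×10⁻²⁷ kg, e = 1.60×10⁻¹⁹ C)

The cyclotron period is independent of speed: T = 2πm/(qB).
T = 2π(3.27×10^-25) / [(1×1.60×10^-19)(1.98×10^-4)] = 0.0649 s.

T ≈ 64.9 ms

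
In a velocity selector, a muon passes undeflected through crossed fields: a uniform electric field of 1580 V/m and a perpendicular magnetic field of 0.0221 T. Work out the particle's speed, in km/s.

v ≈ 71.5 km/s

For zero net force, qE = qvB, so v = E/B.
v = (1580) / (0.0221) = 7.15×10^4 m/s.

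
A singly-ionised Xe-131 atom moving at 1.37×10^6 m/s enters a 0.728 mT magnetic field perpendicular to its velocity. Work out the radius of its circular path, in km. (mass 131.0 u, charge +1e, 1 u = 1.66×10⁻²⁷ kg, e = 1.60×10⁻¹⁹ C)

The magnetic force provides the centripetal force: qvB = mv²/r, so r = mv/(qB).
r = (2.17×10^-25 kg)(1.37×10^6 m/s) / [(1×1.60×10^-19 C)(7.28×10^-4 T)] = 2560 m.

r ≈ 2.56 km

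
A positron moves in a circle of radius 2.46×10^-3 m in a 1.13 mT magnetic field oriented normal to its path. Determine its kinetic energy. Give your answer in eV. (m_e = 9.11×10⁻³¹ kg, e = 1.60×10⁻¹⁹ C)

v = qBr/m = (1×1.60×10^-19)(1.13×10^-3)(2.46×10^-3) / (9.11×10^-31) = 4.88×10^5 m/s.
K = ½mv² = 0.5·(9.11×10^-31)·(4.88×10^5)² = 1.09×10^-19 J = 0.679 eV.

K ≈ 0.679 eV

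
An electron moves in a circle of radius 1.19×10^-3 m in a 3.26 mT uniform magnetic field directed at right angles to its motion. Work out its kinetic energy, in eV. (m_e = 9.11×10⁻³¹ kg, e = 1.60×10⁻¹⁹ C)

K ≈ 1.32 eV

v = qBr/m = (1×1.60×10^-19)(3.26×10^-3)(1.19×10^-3) / (9.11×10^-31) = 6.81×10^5 m/s.
K = ½mv² = 0.5·(9.11×10^-31)·(6.81×10^5)² = 2.11×10^-19 J = 1.32 eV.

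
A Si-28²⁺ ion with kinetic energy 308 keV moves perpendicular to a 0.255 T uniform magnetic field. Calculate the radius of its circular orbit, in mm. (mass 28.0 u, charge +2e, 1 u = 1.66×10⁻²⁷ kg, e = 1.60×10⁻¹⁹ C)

Convert the energy: K = 308 keV = 4.93×10^-14 J.
v = √(2K/m) = √(2·4.93×10^-14/4.65×10^-26) = 1.46×10^6 m/s.
r = mv/(qB) = (4.65×10^-26)(1.46×10^6) / [(2×1.60×10^-19)(0.255)] = 0.829 m.

r ≈ 829 mm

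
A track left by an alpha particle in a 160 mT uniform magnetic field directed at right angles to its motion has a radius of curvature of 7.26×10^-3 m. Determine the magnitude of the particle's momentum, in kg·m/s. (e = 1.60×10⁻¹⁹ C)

p ≈ 3.72×10^-22 kg·m/s

Since qvB = mv²/r, the momentum p = mv = qBr.
p = (2×1.60×10^-19)(0.160)(7.26×10^-3) = 3.72×10^-22 kg·m/s.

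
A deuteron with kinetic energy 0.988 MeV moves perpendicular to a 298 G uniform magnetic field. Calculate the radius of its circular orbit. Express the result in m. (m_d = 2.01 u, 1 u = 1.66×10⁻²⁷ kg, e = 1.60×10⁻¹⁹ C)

r ≈ 6.81 m

Convert the energy: K = 0.988 MeV = 1.58×10^-13 J.
v = √(2K/m) = √(2·1.58×10^-13/3.34×10^-27) = 9.73×10^6 m/s.
r = mv/(qB) = (3.34×10^-27)(9.73×10^6) / [(1×1.60×10^-19)(0.0298)] = 6.81 m.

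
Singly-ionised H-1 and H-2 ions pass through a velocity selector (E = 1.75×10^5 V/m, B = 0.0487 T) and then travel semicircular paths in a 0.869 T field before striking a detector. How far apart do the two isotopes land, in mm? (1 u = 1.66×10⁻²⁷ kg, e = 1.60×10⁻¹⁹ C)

Δd ≈ 85.8 mm

Both emerge at v = E/B₁ = 3.59×10^6 m/s.
r = mv/(qB₂), so r₁ = 0.0429 m and r₂ = 0.0858 m, giving Δr = 0.0429 m.
After a semicircle each ion lands a diameter 2r from the entry slit, so the separation is 2Δr = 0.0858 m.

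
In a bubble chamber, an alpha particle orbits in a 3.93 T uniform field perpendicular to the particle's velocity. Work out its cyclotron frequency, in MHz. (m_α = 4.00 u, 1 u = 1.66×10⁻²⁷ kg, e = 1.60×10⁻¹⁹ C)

f = qB/(2πm) = (2×1.60×10^-19)(3.93) / [2π(6.64×10^-27)] = 3.01×10^7 Hz.

f ≈ 30.1 MHz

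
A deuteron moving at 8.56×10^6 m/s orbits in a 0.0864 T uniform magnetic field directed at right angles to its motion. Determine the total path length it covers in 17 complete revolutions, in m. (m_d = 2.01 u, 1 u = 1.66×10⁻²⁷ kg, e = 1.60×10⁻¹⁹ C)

r = mv/(qB) = 2.07 m, so one revolution covers 2πr = 13.0 m.
In 17 revolutions: L = 17·2πr = 221 m.

L ≈ 221 m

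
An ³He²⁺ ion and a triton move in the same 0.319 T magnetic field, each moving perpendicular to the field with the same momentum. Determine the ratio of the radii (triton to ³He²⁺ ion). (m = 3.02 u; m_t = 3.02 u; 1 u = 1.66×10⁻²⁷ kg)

ratio ≈ 2.00

r = p/(qB) ⇒ at equal p, r ∝ 1/q.
r_{triton}/r_{³He²⁺ ion} = 2.00.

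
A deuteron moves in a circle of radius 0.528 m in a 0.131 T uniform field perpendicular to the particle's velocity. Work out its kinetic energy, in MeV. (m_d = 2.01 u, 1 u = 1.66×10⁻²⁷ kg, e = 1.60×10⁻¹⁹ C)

v = qBr/m = (1×1.60×10^-19)(0.131)(0.528) / (3.34×10^-27) = 3.32×10^6 m/s.
K = ½mv² = 0.5·(3.34×10^-27)·(3.32×10^6)² = 1.84×10^-14 J = 0.115 MeV.

K ≈ 0.115 MeV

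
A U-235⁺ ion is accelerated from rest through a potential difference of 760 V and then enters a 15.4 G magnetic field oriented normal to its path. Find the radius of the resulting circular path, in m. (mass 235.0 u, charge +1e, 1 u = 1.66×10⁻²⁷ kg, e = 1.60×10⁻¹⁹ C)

The kinetic energy gained is K = qV = (1×1.60×10^-19)(760) = 1.22×10^-16 J.
v = √(2K/m) = 2.50×10^4 m/s.
r = mv/(qB) = (3.90×10^-25)(2.50×10^4) / [(1×1.60×10^-19)(1.54×10^-3)] = 39.5 m.

r ≈ 39.5 m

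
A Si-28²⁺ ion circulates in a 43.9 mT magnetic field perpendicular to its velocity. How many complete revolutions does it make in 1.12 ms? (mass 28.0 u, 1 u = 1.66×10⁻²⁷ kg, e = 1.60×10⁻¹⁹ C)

N = 53

T = 2πm/(qB) = 2π(4.648×10^-26) / [(2×1.60×10^-19)(0.0439)] = 2.0789×10^-5 s.
N = t/T = 1.12×10^-3 / 2.0789×10^-5 ≈ 53.87, so 53 complete revolutions.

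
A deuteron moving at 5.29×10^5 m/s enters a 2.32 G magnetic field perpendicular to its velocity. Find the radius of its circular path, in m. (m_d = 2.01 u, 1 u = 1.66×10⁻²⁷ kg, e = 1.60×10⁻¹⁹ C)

The magnetic force provides the centripetal force: qvB = mv²/r, so r = mv/(qB).
r = (3.34×10^-27 kg)(5.29×10^5 m/s) / [(1×1.60×10^-19 C)(2.32×10^-4 T)] = 47.6 m.

r ≈ 47.6 m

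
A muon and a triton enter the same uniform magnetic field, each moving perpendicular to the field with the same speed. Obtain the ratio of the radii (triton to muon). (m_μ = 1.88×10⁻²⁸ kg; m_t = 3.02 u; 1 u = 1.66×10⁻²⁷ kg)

ratio ≈ 26.7

r = mv/(qB) ⇒ at equal v, r ∝ m/q.
r_{triton}/r_{muon} = 26.7.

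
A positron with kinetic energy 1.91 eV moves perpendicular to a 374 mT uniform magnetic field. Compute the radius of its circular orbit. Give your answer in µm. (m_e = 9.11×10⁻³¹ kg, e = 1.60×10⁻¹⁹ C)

Convert the energy: K = 1.91 eV = 3.06×10^-19 J.
v = √(2K/m) = √(2·3.06×10^-19/9.11×10^-31) = 8.19×10^5 m/s.
r = mv/(qB) = (9.11×10^-31)(8.19×10^5) / [(1×1.60×10^-19)(0.374)] = 1.25×10^-5 m.

r ≈ 12.5 µm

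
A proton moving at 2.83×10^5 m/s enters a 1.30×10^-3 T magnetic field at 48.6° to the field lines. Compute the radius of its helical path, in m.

Only the perpendicular component v⊥ = v sin48.6° = 2.12×10^5 m/s is bent by the field.
r = m v⊥ /(qB) = (1.67×10^-27)(2.12×10^5) / [(1×1.60×10^-19)(1.30×10^-3)] = 1.70 m.

r ≈ 1.70 m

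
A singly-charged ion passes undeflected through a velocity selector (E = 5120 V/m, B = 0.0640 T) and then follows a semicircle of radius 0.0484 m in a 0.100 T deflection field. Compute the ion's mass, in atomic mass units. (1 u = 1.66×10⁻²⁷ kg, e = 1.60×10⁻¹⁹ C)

v = E/B₁ = 8.00×10^4 m/s.
From r = mv/(qB₂), m = qB₂r/v = (1×1.60×10^-19)(0.100)(0.0484) / (8.00×10^4) = 9.68×10^-27 kg.
In atomic mass units: m = 9.68×10^-27 / 1.66×10^-27 = 5.83 u.

m ≈ 5.83 u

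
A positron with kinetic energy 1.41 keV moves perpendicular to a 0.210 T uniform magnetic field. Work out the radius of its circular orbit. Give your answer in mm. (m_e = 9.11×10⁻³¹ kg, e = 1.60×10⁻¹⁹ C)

Convert the energy: K = 1.41 keV = 2.26×10^-16 J.
v = √(2K/m) = √(2·2.26×10^-16/9.11×10^-31) = 2.23×10^7 m/s.
r = mv/(qB) = (9.11×10^-31)(2.23×10^7) / [(1×1.60×10^-19)(0.210)] = 6.03×10^-4 m.

r ≈ 0.603 mm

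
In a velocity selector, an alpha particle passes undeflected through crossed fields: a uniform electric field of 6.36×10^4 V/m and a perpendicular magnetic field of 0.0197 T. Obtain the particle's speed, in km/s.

For zero net force, qE = qvB, so v = E/B.
v = (6.36×10^4) / (0.0197) = 3.23×10^6 m/s.

v ≈ 3230 km/s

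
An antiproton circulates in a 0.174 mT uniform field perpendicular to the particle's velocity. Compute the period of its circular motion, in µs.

T ≈ 377 µs

The cyclotron period is independent of speed: T = 2πm/(qB).
T = 2π(1.67×10^-27) / [(1×1.60×10^-19)(1.74×10^-4)] = 3.77×10^-4 s.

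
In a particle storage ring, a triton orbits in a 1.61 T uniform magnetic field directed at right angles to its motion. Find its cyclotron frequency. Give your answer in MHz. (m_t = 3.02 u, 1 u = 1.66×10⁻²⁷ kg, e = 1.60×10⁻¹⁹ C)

f ≈ 8.18 MHz

f = qB/(2πm) = (1×1.60×10^-19)(1.61) / [2π(5.01×10^-27)] = 8.18×10^6 Hz.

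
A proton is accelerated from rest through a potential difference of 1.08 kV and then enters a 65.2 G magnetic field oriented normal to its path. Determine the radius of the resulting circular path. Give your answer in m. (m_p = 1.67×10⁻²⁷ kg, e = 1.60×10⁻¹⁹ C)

The kinetic energy gained is K = qV = (1×1.60×10^-19)(1080) = 1.73×10^-16 J.
v = √(2K/m) = 4.55×10^5 m/s.
r = mv/(qB) = (1.67×10^-27)(4.55×10^5) / [(1×1.60×10^-19)(6.52×10^-3)] = 0.728 m.

r ≈ 0.728 m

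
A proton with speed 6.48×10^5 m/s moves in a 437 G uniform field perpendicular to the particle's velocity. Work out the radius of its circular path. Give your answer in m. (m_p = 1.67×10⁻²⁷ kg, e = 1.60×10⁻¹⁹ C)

The magnetic force provides the centripetal force: qvB = mv²/r, so r = mv/(qB).
r = (1.67×10^-27 kg)(6.48×10^5 m/s) / [(1×1.60×10^-19 C)(0.0437 T)] = 0.155 m.

r ≈ 0.155 m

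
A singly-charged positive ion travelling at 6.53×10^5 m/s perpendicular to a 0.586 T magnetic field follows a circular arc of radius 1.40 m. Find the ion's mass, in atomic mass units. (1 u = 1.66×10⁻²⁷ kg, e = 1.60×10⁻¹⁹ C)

qvB = mv²/r ⇒ m = qBr/v.
m = (1×1.60×10^-19)(0.586)(1.40) / (6.53×10^5) = 2.01×10^-25 kg = 121 u.

m ≈ 121 u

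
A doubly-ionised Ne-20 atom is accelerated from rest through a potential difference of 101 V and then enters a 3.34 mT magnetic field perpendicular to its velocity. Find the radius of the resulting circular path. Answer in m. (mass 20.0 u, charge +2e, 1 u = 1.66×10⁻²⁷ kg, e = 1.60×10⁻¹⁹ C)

The kinetic energy gained is K = qV = (2×1.60×10^-19)(101) = 3.23×10^-17 J.
v = √(2K/m) = 4.41×10^4 m/s.
r = mv/(qB) = (3.32×10^-26)(4.41×10^4) / [(2×1.60×10^-19)(3.34×10^-3)] = 1.37 m.

r ≈ 1.37 m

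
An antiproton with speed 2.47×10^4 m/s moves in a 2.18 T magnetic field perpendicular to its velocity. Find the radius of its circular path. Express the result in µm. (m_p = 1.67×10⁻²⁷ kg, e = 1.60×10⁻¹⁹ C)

r ≈ 118 µm

The magnetic force provides the centripetal force: qvB = mv²/r, so r = mv/(qB).
r = (1.67×10^-27 kg)(2.47×10^4 m/s) / [(1×1.60×10^-19 C)(2.18 T)] = 1.18×10^-4 m.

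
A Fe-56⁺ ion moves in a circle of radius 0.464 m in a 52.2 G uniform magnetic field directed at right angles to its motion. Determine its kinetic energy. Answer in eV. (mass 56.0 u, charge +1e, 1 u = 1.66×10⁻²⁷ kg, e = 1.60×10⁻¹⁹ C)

K ≈ 5.05 eV

v = qBr/m = (1×1.60×10^-19)(5.22×10^-3)(0.464) / (9.30×10^-26) = 4170 m/s.
K = ½mv² = 0.5·(9.30×10^-26)·(4170)² = 8.08×10^-19 J = 5.05 eV.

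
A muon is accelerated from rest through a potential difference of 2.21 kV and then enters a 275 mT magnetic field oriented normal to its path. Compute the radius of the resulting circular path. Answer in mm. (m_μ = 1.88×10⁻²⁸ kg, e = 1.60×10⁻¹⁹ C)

The kinetic energy gained is K = qV = (1×1.60×10^-19)(2210) = 3.54×10^-16 J.
v = √(2K/m) = 1.94×10^6 m/s.
r = mv/(qB) = (1.88×10^-28)(1.94×10^6) / [(1×1.60×10^-19)(0.275)] = 8.29×10^-3 m.

r ≈ 8.29 mm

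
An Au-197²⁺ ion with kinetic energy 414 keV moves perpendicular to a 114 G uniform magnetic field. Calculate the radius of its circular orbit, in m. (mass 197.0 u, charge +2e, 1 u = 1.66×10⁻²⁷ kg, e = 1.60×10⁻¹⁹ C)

r ≈ 57.1 m

Convert the energy: K = 414 keV = 6.62×10^-14 J.
v = √(2K/m) = √(2·6.62×10^-14/3.27×10^-25) = 6.36×10^5 m/s.
r = mv/(qB) = (3.27×10^-25)(6.36×10^5) / [(2×1.60×10^-19)(0.0114)] = 57.1 m.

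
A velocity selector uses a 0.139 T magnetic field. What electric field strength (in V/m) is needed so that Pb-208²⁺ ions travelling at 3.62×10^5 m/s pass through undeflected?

qE = qvB ⇒ E = vB = (3.62×10^5)(0.139) = 5.03×10^4 V/m.

E ≈ 5.03×10^4 V/m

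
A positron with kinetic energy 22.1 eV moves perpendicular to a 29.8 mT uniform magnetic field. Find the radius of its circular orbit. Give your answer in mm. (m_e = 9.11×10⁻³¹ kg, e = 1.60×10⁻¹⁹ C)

Convert the energy: K = 22.1 eV = 3.54×10^-18 J.
v = √(2K/m) = √(2·3.54×10^-18/9.11×10^-31) = 2.79×10^6 m/s.
r = mv/(qB) = (9.11×10^-31)(2.79×10^6) / [(1×1.60×10^-19)(0.0298)] = 5.32×10^-4 m.

r ≈ 0.532 mm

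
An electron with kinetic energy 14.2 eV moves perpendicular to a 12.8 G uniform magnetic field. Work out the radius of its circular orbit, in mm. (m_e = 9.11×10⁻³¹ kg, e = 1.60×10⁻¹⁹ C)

r ≈ 9.93 mm

Convert the energy: K = 14.2 eV = 2.27×10^-18 J.
v = √(2K/m) = √(2·2.27×10^-18/9.11×10^-31) = 2.23×10^6 m/s.
r = mv/(qB) = (9.11×10^-31)(2.23×10^6) / [(1×1.60×10^-19)(1.28×10^-3)] = 9.93×10^-3 m.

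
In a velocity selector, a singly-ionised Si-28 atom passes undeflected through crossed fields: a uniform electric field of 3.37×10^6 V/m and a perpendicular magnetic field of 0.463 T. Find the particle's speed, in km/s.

v ≈ 7280 km/s

For zero net force, qE = qvB, so v = E/B.
v = (3.37×10^6) / (0.463) = 7.28×10^6 m/s.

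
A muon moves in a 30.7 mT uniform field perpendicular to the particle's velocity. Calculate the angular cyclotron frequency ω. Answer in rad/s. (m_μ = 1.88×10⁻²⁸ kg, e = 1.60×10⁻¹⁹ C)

ω = qB/m = (1×1.60×10^-19)(0.0307) / (1.88×10^-28) = 2.61×10^7 rad/s.

ω ≈ 2.61×10^7 rad/s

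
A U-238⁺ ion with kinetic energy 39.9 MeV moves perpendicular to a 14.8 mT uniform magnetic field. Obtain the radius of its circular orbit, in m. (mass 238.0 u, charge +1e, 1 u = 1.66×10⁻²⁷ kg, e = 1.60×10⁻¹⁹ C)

Convert the energy: K = 39.9 MeV = 6.38×10^-12 J.
v = √(2K/m) = √(2·6.38×10^-12/3.95×10^-25) = 5.68×10^6 m/s.
r = mv/(qB) = (3.95×10^-25)(5.68×10^6) / [(1×1.60×10^-19)(0.0148)] = 948 m.

r ≈ 948 m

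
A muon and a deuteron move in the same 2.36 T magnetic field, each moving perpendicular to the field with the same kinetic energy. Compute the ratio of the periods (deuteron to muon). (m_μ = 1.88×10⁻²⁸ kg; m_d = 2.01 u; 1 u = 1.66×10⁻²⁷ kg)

T = 2πm/(qB) is independent of speed, so T₂/T₁ = (m₂/q₂)/(m₁/q₁).
T_{deuteron}/T_{muon} = (3.34×10^-27/1e) / (1.88×10^-28/1e) = 17.7.

ratio ≈ 17.7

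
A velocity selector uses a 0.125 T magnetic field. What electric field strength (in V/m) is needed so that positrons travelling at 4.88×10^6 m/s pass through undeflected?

qE = qvB ⇒ E = vB = (4.88×10^6)(0.125) = 6.10×10^5 V/m.

E ≈ 6.10×10^5 V/m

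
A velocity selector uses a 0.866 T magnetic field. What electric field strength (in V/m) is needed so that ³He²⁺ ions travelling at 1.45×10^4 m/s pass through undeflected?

E ≈ 1.26×10^4 V/m

qE = qvB ⇒ E = vB = (1.45×10^4)(0.866) = 1.26×10^4 V/m.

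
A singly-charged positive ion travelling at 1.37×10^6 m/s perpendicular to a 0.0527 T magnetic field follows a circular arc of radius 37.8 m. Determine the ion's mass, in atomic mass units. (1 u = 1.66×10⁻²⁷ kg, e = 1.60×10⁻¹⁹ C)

qvB = mv²/r ⇒ m = qBr/v.
m = (1×1.60×10^-19)(0.0527)(37.8) / (1.37×10^6) = 2.33×10^-25 kg = 140 u.

m ≈ 140 u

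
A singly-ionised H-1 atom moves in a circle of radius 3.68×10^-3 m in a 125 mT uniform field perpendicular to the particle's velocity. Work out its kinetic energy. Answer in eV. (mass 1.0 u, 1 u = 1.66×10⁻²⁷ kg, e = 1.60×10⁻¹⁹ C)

v = qBr/m = (1×1.60×10^-19)(0.125)(3.68×10^-3) / (1.66×10^-27) = 4.43×10^4 m/s.
K = ½mv² = 0.5·(1.66×10^-27)·(4.43×10^4)² = 1.63×10^-18 J = 10.2 eV.

K ≈ 10.2 eV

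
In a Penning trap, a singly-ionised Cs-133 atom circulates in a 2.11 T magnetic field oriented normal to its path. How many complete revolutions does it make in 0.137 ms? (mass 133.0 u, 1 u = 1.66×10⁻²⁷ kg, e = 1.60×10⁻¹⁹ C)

T = 2πm/(qB) = 2π(2.2078×10^-25) / [(1×1.60×10^-19)(2.11)] = 4.1090×10^-6 s.
N = t/T = 1.37×10^-4 / 4.1090×10^-6 ≈ 33.34, so 33 complete revolutions.

N = 33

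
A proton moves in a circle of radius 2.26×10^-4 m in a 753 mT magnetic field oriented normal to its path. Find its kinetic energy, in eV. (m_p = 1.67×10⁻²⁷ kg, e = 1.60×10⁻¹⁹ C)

K ≈ 1.39 eV

v = qBr/m = (1×1.60×10^-19)(0.753)(2.26×10^-4) / (1.67×10^-27) = 1.63×10^4 m/s.
K = ½mv² = 0.5·(1.67×10^-27)·(1.63×10^4)² = 2.22×10^-19 J = 1.39 eV.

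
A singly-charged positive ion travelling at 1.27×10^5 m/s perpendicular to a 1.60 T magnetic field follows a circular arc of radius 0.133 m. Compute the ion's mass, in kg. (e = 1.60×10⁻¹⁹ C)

qvB = mv²/r ⇒ m = qBr/v.
m = (1×1.60×10^-19)(1.60)(0.133) / (1.27×10^5) = 2.68×10^-25 kg.

m ≈ 2.68×10^-25 kg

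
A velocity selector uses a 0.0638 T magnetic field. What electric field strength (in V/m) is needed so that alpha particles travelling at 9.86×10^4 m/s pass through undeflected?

E ≈ 6290 V/m

qE = qvB ⇒ E = vB = (9.86×10^4)(0.0638) = 6290 V/m.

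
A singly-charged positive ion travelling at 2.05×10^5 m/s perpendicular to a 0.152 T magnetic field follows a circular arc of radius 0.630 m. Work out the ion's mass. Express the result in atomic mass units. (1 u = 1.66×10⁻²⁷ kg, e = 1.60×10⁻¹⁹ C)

qvB = mv²/r ⇒ m = qBr/v.
m = (1×1.60×10^-19)(0.152)(0.630) / (2.05×10^5) = 7.47×10^-26 kg = 45.0 u.

m ≈ 45.0 u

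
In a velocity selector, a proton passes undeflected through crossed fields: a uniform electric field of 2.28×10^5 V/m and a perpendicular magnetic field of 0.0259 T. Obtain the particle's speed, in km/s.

v ≈ 8800 km/s

For zero net force, qE = qvB, so v = E/B.
v = (2.28×10^5) / (0.0259) = 8.80×10^6 m/s.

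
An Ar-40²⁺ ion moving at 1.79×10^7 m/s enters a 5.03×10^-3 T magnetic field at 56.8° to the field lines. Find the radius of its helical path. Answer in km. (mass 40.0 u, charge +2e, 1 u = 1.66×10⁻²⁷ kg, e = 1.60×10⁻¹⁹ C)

r ≈ 0.618 km

Only the perpendicular component v⊥ = v sin56.8° = 1.50×10^7 m/s is bent by the field.
r = m v⊥ /(qB) = (6.64×10^-26)(1.50×10^7) / [(2×1.60×10^-19)(5.03×10^-3)] = 618 m.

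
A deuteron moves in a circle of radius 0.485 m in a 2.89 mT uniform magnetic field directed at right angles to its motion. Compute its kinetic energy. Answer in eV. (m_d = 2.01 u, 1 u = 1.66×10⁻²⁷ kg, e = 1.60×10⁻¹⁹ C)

K ≈ 47.1 eV

v = qBr/m = (1×1.60×10^-19)(2.89×10^-3)(0.485) / (3.34×10^-27) = 6.72×10^4 m/s.
K = ½mv² = 0.5·(3.34×10^-27)·(6.72×10^4)² = 7.54×10^-18 J = 47.1 eV.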